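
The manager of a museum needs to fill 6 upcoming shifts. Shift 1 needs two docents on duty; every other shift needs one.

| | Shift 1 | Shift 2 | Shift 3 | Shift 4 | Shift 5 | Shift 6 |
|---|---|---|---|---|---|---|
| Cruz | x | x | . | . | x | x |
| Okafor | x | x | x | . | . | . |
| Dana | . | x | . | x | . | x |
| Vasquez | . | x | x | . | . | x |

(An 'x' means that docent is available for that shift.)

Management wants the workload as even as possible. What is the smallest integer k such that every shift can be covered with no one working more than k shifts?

With 4 docents and 7 worker-slots to fill, someone must work at least ⌈7/4⌉ = 2 shifts, so k ≥ 2.
k = 2 works: Shift 1→Cruz+Okafor, Shift 2→Vasquez, Shift 3→Okafor, Shift 4→Dana, Shift 5→Cruz, Shift 6→Dana.
Loads: Cruz 2, Okafor 2, Dana 2, Vasquez 1 — all ≤ 2.

2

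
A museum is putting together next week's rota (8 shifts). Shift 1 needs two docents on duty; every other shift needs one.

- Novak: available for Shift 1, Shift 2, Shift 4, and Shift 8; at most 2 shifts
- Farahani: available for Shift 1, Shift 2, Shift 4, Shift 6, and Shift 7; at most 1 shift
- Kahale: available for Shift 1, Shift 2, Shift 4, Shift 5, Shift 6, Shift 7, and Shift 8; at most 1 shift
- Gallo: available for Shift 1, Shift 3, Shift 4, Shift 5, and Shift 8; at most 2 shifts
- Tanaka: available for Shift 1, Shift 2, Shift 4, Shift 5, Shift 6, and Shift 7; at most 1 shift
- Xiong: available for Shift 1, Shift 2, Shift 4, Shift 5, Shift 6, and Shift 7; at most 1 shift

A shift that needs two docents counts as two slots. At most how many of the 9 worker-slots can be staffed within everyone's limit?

Total capacity across all docents is 2+1+1+2+1+1 = 8, and 9 slots are needed, so at most 8 can be filled.
An assignment achieving 8: Shift 1→Gallo+Xiong, Shift 2→Novak, Shift 3→Gallo, Shift 5→Kahale, Shift 6→Farahani, Shift 7→Tanaka, Shift 8→Novak.
Loads: Novak 2/2, Farahani 1/1, Kahale 1/1, Gallo 2/2, Tanaka 1/1, Xiong 1/1.

8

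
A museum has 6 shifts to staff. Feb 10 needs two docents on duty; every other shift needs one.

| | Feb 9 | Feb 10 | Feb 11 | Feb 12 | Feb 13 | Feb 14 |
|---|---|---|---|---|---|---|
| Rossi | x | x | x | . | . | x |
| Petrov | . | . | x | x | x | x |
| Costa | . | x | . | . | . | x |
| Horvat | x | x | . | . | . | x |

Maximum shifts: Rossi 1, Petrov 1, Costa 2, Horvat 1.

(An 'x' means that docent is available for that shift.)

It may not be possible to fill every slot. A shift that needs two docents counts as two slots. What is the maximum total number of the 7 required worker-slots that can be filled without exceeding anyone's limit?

Total capacity across all docents is 1+1+2+1 = 5, and 7 slots are needed, so at most 5 can be filled.
An assignment achieving 5: Feb 9→Rossi, Feb 10→Costa+Horvat, Feb 12→Petrov, Feb 14→Costa.
Loads: Rossi 1/1, Petrov 1/1, Costa 2/2, Horvat 1/1.

5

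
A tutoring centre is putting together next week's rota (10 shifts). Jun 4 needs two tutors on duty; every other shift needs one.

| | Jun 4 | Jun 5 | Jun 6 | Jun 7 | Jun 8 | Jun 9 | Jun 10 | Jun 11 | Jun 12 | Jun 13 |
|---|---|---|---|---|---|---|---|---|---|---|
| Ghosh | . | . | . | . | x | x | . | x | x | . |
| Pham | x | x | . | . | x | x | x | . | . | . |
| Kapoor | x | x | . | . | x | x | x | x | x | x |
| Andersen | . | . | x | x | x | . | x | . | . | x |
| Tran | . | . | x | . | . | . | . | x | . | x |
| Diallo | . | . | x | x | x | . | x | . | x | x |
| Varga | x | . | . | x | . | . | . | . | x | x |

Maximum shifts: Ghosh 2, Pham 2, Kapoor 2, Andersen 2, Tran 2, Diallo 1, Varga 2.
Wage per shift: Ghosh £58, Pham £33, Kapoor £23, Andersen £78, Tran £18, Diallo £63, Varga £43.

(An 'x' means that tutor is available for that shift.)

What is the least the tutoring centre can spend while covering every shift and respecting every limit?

Picking the cheapest available tutor for each shift independently would cost £268, but that ignores the shift limits.
An optimal schedule: Jun 4→Kapoor+Pham, Jun 5→Kapoor, Jun 6→Tran, Jun 7→Varga, Jun 8→Ghosh, Jun 9→Pham, Jun 10→Diallo, Jun 11→Tran, Jun 12→Ghosh, Jun 13→Varga.
Total: 23 + 33 + 23 + 18 + 43 + 58 + 33 + 63 + 18 + 58 + 43 = £413.

£413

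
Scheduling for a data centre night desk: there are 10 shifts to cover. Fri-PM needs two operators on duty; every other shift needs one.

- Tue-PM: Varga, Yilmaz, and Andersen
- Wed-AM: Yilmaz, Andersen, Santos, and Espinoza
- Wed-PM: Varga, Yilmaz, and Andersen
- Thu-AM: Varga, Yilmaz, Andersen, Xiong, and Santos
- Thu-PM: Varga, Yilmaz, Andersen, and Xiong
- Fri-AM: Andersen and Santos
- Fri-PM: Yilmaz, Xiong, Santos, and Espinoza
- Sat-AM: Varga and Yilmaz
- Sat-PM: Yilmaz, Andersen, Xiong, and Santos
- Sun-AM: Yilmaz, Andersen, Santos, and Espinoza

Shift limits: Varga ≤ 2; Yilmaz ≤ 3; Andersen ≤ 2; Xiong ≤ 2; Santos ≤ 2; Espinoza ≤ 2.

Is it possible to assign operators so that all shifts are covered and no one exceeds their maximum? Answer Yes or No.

Yes

One valid schedule: Tue-PM→Varga, Wed-AM→Yilmaz, Wed-PM→Yilmaz, Thu-AM→Xiong, Thu-PM→Yilmaz, Fri-AM→Andersen, Fri-PM→Xiong+Santos, Sat-AM→Varga, Sat-PM→Andersen, Sun-AM→Santos.
Loads: Varga 2/2, Yilmaz 3/3, Andersen 2/2, Xiong 2/2, Santos 2/2, Espinoza 0/2 — all within limits.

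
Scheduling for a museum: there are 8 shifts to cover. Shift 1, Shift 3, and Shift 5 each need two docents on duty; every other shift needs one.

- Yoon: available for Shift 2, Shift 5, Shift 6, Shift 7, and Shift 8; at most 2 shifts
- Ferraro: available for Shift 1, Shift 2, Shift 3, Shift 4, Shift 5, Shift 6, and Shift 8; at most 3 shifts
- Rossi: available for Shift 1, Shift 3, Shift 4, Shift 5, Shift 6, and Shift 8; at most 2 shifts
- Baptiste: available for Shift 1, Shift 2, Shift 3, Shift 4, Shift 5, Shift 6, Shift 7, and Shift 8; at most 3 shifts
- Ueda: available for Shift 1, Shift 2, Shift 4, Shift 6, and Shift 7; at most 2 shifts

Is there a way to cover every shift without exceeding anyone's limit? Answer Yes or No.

Yes

One valid schedule: Shift 1→Baptiste+Ueda, Shift 2→Yoon, Shift 3→Ferraro+Rossi, Shift 4→Ferraro, Shift 5→Rossi+Baptiste, Shift 6→Baptiste, Shift 7→Yoon, Shift 8→Ferraro.
Loads: Yoon 2/2, Ferraro 3/3, Rossi 2/2, Baptiste 3/3, Ueda 1/2 — all within limits.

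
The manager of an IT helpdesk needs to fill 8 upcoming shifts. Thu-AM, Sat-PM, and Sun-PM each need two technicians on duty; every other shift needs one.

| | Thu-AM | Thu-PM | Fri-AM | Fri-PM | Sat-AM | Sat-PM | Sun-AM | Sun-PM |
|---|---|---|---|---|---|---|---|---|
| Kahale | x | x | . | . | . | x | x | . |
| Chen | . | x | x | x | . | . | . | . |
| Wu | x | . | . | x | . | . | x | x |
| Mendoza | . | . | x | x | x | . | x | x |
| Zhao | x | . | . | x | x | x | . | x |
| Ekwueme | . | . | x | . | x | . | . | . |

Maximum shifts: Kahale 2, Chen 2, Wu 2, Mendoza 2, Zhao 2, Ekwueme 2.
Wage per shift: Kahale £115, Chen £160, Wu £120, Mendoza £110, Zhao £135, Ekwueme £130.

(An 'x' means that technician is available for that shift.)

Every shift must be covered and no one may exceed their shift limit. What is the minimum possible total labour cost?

Sat-PM can only be covered by Kahale and Zhao, so that assignment is forced.
Picking the cheapest available technician for each shift independently would cost £1270, but that ignores the shift limits.
An optimal schedule: Thu-AM→Wu+Zhao, Thu-PM→Kahale, Fri-AM→Ekwueme, Fri-PM→Chen, Sat-AM→Ekwueme, Sat-PM→Kahale+Zhao, Sun-AM→Mendoza, Sun-PM→Mendoza+Wu.
Total: 120 + 135 + 115 + 130 + 160 + 130 + 115 + 135 + 110 + 110 + 120 = £1380.

£1380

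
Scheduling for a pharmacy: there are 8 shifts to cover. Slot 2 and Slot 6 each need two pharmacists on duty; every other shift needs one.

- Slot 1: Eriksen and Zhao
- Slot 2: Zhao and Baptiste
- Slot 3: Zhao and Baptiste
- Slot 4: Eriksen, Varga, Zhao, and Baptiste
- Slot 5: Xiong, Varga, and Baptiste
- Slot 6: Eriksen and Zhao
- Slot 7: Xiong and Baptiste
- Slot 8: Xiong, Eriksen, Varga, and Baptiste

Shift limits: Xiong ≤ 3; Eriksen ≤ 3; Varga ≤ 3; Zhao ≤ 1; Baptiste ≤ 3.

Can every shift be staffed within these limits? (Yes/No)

Total capacity is 13 and 10 slots are needed, so capacity alone doesn't rule it out.
Shifts {Slot 2, Slot 6} need 4 worker-slots in total, but the pharmacists available for any of those shifts (Eriksen, Zhao, and Baptiste) can supply at most 3 among them. So no valid schedule exists.

No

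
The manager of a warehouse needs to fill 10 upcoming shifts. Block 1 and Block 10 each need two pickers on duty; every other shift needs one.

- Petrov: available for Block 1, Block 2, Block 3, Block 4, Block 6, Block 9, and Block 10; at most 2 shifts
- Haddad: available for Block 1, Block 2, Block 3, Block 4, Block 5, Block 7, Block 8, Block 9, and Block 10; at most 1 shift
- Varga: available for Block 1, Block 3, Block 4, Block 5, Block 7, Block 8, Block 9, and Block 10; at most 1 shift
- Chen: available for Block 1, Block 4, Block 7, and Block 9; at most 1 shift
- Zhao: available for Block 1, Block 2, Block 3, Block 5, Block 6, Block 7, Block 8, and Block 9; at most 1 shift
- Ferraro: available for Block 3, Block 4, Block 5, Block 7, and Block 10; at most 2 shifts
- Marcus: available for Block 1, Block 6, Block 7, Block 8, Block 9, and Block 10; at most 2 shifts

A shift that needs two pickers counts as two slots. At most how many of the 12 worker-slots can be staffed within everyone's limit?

10

Total capacity across all pickers is 2+1+1+1+1+2+2 = 10, and 12 slots are needed, so at most 10 can be filled.
An assignment achieving 10: Block 1→Marcus, Block 2→Petrov, Block 3→Zhao, Block 4→Chen, Block 5→Haddad, Block 6→Petrov, Block 7→Ferraro, Block 8→Varga, Block 10→Ferraro+Marcus.
Loads: Petrov 2/2, Haddad 1/1, Varga 1/1, Chen 1/1, Zhao 1/1, Ferraro 2/2, Marcus 2/2.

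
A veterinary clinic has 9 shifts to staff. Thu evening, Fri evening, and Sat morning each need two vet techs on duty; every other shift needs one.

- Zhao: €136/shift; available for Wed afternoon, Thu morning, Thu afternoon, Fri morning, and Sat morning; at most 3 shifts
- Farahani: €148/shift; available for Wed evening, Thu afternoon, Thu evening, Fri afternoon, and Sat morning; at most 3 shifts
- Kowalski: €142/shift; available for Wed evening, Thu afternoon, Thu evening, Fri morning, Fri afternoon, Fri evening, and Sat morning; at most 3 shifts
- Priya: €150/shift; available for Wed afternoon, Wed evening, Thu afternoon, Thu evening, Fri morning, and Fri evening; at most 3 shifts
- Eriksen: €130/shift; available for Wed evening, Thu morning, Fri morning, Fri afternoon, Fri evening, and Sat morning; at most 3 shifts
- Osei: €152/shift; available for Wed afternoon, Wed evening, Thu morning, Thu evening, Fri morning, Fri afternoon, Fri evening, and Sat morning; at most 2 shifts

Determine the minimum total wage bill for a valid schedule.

Picking the cheapest available vet tech for each shift independently would cost €1620, but that ignores the shift limits.
An optimal schedule: Wed afternoon→Zhao, Wed evening→Farahani, Thu morning→Eriksen, Thu afternoon→Zhao, Thu evening→Kowalski+Farahani, Fri morning→Zhao, Fri afternoon→Eriksen, Fri evening→Eriksen+Kowalski, Sat morning→Kowalski+Farahani.
Total: 136 + 148 + 130 + 136 + 142 + 148 + 136 + 130 + 130 + 142 + 142 + 148 = €1668.

€1668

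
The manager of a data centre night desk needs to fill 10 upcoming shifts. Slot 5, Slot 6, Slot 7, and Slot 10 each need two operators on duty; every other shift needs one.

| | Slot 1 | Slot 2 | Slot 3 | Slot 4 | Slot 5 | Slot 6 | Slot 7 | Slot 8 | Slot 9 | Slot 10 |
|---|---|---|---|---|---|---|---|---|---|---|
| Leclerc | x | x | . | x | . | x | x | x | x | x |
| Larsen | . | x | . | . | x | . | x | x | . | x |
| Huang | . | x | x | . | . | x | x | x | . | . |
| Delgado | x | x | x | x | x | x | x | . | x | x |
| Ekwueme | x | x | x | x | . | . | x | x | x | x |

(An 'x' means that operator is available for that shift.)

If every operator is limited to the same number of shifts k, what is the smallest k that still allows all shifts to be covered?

With 5 operators and 14 worker-slots to fill, someone must work at least ⌈14/5⌉ = 3 shifts, so k ≥ 3.
k = 3 works: Slot 1→Leclerc, Slot 2→Larsen, Slot 3→Huang, Slot 4→Leclerc, Slot 5→Larsen+Delgado, Slot 6→Leclerc+Huang, Slot 7→Huang+Ekwueme, Slot 8→Larsen, Slot 9→Delgado, Slot 10→Delgado+Ekwueme.
Loads: Leclerc 3, Larsen 3, Huang 3, Delgado 3, Ekwueme 2 — all ≤ 3.

3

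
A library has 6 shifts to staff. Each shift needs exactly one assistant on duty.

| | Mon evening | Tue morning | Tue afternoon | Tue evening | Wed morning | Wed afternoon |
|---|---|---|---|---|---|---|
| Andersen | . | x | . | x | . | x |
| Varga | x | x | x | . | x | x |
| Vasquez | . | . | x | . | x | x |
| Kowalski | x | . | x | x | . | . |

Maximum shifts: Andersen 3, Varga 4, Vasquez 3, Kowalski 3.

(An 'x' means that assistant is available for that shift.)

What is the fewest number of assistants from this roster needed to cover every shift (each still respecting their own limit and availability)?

2

6 slots to fill and no one can take more than 4, so at least ⌈6/4⌉ = 2 assistants are needed.
Andersen and Varga alone can cover everything: Mon evening→Varga, Tue morning→Andersen, Tue afternoon→Varga, Tue evening→Andersen, Wed morning→Varga, Wed afternoon→Andersen.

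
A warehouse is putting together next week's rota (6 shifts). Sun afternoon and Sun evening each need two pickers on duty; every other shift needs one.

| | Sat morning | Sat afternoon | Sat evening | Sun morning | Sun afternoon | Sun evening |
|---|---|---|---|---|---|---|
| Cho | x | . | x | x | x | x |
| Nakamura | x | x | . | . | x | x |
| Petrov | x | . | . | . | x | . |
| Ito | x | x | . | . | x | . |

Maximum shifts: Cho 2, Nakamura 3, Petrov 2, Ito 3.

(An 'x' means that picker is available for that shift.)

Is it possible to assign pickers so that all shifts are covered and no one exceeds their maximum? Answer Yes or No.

No

Total capacity is 10 and 8 slots are needed, so capacity alone doesn't rule it out.
Shifts {Sat evening, Sun morning, Sun evening} need 4 worker-slots in total, but the pickers available for any of those shifts (Cho and Nakamura) can supply at most 3 among them. So no valid schedule exists.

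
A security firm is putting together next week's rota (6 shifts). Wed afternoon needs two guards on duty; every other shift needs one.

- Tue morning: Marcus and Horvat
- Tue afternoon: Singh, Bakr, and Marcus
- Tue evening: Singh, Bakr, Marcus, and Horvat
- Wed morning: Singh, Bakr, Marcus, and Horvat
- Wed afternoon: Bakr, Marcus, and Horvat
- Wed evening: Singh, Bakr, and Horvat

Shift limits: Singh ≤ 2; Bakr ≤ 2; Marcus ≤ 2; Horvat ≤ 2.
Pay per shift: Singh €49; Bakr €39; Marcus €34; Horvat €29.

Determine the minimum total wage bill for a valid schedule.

Picking the cheapest available guard for each shift independently would cost €213, but that ignores the shift limits.
An optimal schedule: Tue morning→Horvat, Tue afternoon→Marcus, Tue evening→Bakr, Wed morning→Singh, Wed afternoon→Horvat+Marcus, Wed evening→Bakr.
Total: 29 + 34 + 39 + 49 + 29 + 34 + 39 = €253.

€253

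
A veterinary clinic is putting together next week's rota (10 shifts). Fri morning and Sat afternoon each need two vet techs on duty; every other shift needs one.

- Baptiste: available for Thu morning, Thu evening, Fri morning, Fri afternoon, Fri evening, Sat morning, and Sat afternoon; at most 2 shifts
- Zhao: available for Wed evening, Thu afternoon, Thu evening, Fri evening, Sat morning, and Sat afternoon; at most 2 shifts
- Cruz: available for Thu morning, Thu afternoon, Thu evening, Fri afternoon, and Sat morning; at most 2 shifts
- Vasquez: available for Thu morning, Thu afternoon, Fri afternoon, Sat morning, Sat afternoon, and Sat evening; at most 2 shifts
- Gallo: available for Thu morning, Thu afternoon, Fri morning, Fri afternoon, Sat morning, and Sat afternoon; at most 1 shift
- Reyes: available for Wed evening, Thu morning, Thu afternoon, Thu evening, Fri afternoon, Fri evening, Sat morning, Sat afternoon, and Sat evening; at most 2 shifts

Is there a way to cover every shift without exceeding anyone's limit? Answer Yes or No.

Total capacity is 2+2+2+2+1+2 = 11 but 12 worker-slots are needed — infeasible.

No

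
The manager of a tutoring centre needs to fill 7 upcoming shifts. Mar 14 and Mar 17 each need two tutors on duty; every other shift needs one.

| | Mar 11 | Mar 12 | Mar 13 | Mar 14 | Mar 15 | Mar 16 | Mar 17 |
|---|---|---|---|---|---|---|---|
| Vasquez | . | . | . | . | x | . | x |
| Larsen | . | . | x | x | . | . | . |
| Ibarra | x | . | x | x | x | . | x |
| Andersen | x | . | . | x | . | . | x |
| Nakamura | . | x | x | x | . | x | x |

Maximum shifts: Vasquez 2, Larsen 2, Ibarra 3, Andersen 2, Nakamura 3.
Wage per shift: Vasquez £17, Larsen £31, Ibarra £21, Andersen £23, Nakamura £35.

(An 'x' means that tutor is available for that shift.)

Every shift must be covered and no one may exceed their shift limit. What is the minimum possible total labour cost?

£213

Mar 12 can only be covered by Nakamura, so that assignment is forced.
Mar 16 can only be covered by Nakamura, so that assignment is forced.
Picking the cheapest available tutor for each shift independently would cost £211, but that ignores the shift limits.
An optimal schedule: Mar 11→Ibarra, Mar 12→Nakamura, Mar 13→Ibarra, Mar 14→Ibarra+Andersen, Mar 15→Vasquez, Mar 16→Nakamura, Mar 17→Vasquez+Andersen.
Total: 21 + 35 + 21 + 21 + 23 + 17 + 35 + 17 + 23 = £213.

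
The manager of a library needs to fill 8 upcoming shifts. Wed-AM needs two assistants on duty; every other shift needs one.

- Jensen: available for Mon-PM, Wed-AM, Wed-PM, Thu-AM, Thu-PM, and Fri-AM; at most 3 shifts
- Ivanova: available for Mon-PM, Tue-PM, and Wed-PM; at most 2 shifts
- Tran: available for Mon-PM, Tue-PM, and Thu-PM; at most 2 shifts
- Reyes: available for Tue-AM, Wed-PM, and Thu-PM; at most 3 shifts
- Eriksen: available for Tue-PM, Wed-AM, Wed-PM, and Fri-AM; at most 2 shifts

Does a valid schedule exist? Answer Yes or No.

Tue-AM can only be covered by Reyes, so that assignment is forced.
Wed-AM can only be covered by Jensen and Eriksen, so that assignment is forced.
Thu-AM can only be covered by Jensen, so that assignment is forced.
One valid schedule: Mon-PM→Ivanova, Tue-AM→Reyes, Tue-PM→Ivanova, Wed-AM→Jensen+Eriksen, Wed-PM→Reyes, Thu-AM→Jensen, Thu-PM→Tran, Fri-AM→Jensen.
Loads: Jensen 3/3, Ivanova 2/2, Tran 1/2, Reyes 2/3, Eriksen 1/2 — all within limits.

Yes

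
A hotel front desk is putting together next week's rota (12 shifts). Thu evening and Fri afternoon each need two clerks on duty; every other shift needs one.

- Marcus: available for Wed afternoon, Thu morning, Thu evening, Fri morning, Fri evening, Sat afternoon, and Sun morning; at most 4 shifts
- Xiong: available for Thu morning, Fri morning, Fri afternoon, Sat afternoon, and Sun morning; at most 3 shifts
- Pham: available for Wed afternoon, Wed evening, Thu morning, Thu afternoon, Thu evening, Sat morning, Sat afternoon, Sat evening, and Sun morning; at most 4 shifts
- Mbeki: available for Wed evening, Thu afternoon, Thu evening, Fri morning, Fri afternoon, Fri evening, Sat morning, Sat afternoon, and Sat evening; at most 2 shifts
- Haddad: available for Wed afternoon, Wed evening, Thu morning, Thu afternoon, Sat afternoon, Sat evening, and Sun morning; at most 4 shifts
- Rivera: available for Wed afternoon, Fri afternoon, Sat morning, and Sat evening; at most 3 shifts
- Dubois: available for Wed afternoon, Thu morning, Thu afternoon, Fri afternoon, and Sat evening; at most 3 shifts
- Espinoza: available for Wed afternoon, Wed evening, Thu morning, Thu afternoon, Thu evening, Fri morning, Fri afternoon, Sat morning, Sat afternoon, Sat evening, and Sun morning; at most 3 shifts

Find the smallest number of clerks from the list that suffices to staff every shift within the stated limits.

14 slots to fill and no one can take more than 4, so at least ⌈14/4⌉ = 4 clerks are needed.
Marcus, Xiong, Pham, and Rivera alone can cover everything: Wed afternoon→Rivera, Wed evening→Pham, Thu morning→Marcus, Thu afternoon→Pham, Thu evening→Marcus+Pham, Fri morning→Marcus, Fri afternoon→Xiong+Rivera, Fri evening→Marcus, Sat morning→Pham, Sat afternoon→Xiong, Sat evening→Rivera, Sun morning→Xiong.

4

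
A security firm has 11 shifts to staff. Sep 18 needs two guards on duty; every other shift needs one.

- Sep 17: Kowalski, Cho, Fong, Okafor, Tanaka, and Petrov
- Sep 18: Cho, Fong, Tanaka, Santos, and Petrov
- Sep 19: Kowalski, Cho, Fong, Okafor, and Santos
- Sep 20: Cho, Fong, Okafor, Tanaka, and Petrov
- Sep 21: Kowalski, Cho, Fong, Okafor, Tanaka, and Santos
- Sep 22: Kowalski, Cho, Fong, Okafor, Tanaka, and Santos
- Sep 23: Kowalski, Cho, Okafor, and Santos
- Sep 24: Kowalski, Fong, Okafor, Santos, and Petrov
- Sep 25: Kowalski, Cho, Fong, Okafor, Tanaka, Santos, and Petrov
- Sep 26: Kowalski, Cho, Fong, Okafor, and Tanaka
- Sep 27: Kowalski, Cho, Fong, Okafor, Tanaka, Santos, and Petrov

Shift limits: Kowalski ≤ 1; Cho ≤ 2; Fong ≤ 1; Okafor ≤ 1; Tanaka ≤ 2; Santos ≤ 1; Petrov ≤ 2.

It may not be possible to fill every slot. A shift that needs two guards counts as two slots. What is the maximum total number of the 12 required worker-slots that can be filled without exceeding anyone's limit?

Total capacity across all guards is 1+2+1+1+2+1+2 = 10, and 12 slots are needed, so at most 10 can be filled.
An assignment achieving 10: Sep 17→Tanaka, Sep 18→Cho+Fong, Sep 19→Cho, Sep 20→Okafor, Sep 23→Kowalski, Sep 24→Santos, Sep 25→Petrov, Sep 26→Tanaka, Sep 27→Petrov.
Loads: Kowalski 1/1, Cho 2/2, Fong 1/1, Okafor 1/1, Tanaka 2/2, Santos 1/1, Petrov 2/2.

10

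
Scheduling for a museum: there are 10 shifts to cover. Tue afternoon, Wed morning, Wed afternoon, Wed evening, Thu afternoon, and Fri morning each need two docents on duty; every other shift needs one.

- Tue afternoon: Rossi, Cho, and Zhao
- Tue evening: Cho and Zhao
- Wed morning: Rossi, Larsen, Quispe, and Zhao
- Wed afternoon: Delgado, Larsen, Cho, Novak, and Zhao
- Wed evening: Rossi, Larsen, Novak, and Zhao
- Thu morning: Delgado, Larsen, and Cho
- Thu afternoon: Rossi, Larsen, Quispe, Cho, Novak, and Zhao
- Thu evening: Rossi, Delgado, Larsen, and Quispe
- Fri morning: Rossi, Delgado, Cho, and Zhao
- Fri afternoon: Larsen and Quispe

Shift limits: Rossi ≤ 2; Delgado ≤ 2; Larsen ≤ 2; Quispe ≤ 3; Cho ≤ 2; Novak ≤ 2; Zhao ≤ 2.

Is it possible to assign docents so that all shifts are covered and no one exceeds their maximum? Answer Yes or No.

Total capacity is 2+2+2+3+2+2+2 = 15 but 16 worker-slots are needed — infeasible.

No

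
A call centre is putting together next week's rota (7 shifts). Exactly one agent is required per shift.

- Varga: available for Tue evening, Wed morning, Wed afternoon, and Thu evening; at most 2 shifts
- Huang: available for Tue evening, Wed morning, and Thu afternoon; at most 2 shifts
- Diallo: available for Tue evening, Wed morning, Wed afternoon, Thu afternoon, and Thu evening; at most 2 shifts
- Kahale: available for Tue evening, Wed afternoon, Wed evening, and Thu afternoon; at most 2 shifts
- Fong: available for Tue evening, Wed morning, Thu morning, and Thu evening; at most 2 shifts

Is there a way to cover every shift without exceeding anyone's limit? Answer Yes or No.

Wed evening can only be covered by Kahale, so that assignment is forced.
Thu morning can only be covered by Fong, so that assignment is forced.
One valid schedule: Tue evening→Diallo, Wed morning→Huang, Wed afternoon→Varga, Wed evening→Kahale, Thu morning→Fong, Thu afternoon→Huang, Thu evening→Varga.
Loads: Varga 2/2, Huang 2/2, Diallo 1/2, Kahale 1/2, Fong 1/2 — all within limits.

Yes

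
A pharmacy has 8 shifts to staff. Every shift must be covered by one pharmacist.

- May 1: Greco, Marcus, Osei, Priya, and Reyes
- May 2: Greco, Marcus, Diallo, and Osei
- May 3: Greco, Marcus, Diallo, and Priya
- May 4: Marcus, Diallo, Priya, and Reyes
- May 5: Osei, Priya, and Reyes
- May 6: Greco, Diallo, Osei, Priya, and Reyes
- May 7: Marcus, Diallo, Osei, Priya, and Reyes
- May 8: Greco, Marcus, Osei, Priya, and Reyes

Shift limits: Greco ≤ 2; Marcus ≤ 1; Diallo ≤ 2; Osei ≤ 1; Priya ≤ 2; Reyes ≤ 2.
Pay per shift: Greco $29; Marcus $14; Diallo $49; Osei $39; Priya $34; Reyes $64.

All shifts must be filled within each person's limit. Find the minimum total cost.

Picking the cheapest available pharmacist for each shift independently would cost $147, but that ignores the shift limits.
An optimal schedule: May 1→Priya, May 2→Greco, May 3→Greco, May 4→Marcus, May 5→Osei, May 6→Diallo, May 7→Diallo, May 8→Priya.
Total: 34 + 29 + 29 + 14 + 39 + 49 + 49 + 34 = $277.

$277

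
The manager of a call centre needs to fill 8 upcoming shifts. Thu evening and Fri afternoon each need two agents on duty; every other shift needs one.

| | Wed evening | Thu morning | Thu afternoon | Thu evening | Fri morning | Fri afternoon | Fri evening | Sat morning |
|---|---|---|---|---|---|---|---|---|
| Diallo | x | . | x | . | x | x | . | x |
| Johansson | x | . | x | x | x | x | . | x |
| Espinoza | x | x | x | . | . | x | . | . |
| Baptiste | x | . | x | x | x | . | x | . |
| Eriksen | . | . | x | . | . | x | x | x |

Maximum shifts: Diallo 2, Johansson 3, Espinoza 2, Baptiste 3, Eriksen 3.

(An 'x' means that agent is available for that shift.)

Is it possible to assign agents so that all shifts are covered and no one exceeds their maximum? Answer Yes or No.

Thu morning can only be covered by Espinoza, so that assignment is forced.
Thu evening can only be covered by Johansson and Baptiste, so that assignment is forced.
One valid schedule: Wed evening→Johansson, Thu morning→Espinoza, Thu afternoon→Johansson, Thu evening→Johansson+Baptiste, Fri morning→Diallo, Fri afternoon→Espinoza+Eriksen, Fri evening→Baptiste, Sat morning→Diallo.
Loads: Diallo 2/2, Johansson 3/3, Espinoza 2/2, Baptiste 2/3, Eriksen 1/3 — all within limits.

Yes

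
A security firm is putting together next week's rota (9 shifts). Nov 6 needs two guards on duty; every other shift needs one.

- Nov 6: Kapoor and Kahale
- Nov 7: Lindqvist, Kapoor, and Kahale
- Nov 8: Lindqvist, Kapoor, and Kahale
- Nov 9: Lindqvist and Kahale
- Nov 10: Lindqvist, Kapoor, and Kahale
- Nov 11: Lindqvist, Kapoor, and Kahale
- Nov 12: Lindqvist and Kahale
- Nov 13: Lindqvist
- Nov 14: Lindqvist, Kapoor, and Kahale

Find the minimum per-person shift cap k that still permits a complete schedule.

4

With 3 guards and 10 worker-slots to fill, someone must work at least ⌈10/3⌉ = 4 shifts, so k ≥ 4.
k = 4 works: Nov 6→Kapoor+Kahale, Nov 7→Lindqvist, Nov 8→Kapoor, Nov 9→Lindqvist, Nov 10→Kapoor, Nov 11→Kapoor, Nov 12→Lindqvist, Nov 13→Lindqvist, Nov 14→Kahale.
Loads: Lindqvist 4, Kapoor 4, Kahale 2 — all ≤ 4.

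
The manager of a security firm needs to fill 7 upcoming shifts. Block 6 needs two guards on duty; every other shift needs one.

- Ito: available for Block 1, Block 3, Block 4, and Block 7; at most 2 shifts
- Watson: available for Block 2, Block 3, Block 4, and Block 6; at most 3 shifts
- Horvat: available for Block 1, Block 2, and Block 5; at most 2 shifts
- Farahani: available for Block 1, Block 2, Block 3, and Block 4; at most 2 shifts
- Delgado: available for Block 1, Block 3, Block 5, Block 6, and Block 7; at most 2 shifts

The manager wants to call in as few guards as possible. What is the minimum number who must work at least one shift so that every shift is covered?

4

8 slots to fill and no one can take more than 3, so at least ⌈8/3⌉ = 3 guards are needed.
Any 3 guards together have capacity at most 3+2+2 = 7 < 8 slots, so 3 can never suffice.
Ito, Watson, Horvat, and Delgado alone can cover everything: Block 1→Horvat, Block 2→Watson, Block 3→Watson, Block 4→Ito, Block 5→Horvat, Block 6→Watson+Delgado, Block 7→Ito.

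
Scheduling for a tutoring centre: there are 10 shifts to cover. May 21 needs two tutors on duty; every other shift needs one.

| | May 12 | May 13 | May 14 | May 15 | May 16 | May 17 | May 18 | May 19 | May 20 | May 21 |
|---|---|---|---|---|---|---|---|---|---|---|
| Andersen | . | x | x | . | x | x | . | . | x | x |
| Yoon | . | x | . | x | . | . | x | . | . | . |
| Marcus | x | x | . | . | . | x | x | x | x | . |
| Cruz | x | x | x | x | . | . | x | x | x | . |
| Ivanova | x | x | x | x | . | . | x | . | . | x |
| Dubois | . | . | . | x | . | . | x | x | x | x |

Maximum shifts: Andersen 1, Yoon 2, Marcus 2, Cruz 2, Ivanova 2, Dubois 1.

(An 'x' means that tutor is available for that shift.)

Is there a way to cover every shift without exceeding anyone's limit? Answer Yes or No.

No

Total capacity is 1+2+2+2+2+1 = 10 but 11 worker-slots are needed — infeasible.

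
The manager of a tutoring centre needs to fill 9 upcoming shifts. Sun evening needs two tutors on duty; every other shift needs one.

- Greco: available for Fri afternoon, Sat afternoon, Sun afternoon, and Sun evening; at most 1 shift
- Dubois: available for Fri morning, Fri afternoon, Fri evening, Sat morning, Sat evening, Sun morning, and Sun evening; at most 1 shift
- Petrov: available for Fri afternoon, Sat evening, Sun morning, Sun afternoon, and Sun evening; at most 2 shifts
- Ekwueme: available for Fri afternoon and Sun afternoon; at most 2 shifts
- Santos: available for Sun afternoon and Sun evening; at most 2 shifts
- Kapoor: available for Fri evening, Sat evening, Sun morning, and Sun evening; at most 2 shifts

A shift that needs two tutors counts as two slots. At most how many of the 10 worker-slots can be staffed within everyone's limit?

Total capacity across all tutors is 1+1+2+2+2+2 = 10, and 10 slots are needed, so at most 10 can be filled.
Shifts {Fri morning, Sat morning} need 2 slots but only Dubois are available for them, supplying at most 1 — so at least 1 slot must go unfilled.
An assignment achieving 9: Fri morning→Dubois, Fri afternoon→Ekwueme, Fri evening→Kapoor, Sat afternoon→Greco, Sat evening→Petrov, Sun morning→Petrov, Sun afternoon→Ekwueme, Sun evening→Santos+Kapoor.
Loads: Greco 1/1, Dubois 1/1, Petrov 2/2, Ekwueme 2/2, Santos 1/2, Kapoor 2/2.

9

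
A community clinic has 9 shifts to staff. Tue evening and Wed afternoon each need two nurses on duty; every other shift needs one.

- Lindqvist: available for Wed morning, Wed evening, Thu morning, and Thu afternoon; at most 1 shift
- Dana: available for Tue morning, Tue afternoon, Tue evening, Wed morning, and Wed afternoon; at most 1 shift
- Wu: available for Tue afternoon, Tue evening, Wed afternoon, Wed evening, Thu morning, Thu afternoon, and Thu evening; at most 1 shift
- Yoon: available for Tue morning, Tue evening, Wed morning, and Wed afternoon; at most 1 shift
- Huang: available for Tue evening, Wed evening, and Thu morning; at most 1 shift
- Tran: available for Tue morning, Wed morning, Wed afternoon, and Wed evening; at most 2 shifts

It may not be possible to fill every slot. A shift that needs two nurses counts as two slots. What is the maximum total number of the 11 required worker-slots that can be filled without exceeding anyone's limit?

Total capacity across all nurses is 1+1+1+1+1+2 = 7, and 11 slots are needed, so at most 7 can be filled.
An assignment achieving 7: Tue morning→Yoon, Tue afternoon→Dana, Wed morning→Tran, Wed afternoon→Tran, Thu morning→Huang, Thu afternoon→Lindqvist, Thu evening→Wu.
Loads: Lindqvist 1/1, Dana 1/1, Wu 1/1, Yoon 1/1, Huang 1/1, Tran 2/2.

7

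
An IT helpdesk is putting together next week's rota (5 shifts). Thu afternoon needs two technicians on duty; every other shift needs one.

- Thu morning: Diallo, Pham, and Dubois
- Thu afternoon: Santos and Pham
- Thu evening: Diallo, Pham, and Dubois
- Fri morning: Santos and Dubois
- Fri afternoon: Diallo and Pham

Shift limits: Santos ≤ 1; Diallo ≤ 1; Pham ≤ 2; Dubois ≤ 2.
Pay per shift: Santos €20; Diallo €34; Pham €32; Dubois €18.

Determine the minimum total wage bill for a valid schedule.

€154

Thu afternoon can only be covered by Santos and Pham, so that assignment is forced.
Picking the cheapest available technician for each shift independently would cost €138, but that ignores the shift limits.
An optimal schedule: Thu morning→Pham, Thu afternoon→Santos+Pham, Thu evening→Dubois, Fri morning→Dubois, Fri afternoon→Diallo.
Total: 32 + 20 + 32 + 18 + 18 + 34 = €154.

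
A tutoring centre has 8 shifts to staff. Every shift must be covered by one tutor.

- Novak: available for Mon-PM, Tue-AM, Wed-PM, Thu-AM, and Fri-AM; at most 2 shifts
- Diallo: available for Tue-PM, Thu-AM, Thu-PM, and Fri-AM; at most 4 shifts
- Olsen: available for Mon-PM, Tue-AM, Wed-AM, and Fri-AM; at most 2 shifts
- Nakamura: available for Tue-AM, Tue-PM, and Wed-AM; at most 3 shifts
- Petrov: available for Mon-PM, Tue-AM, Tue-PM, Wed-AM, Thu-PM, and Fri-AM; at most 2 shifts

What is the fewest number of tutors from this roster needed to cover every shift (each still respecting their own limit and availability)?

3

8 slots to fill and no one can take more than 4, so at least ⌈8/4⌉ = 2 tutors are needed.
Any 2 tutors together have capacity at most 4+3 = 7 < 8 slots, so 2 can never suffice.
Novak, Diallo, and Olsen alone can cover everything: Mon-PM→Novak, Tue-AM→Olsen, Tue-PM→Diallo, Wed-AM→Olsen, Wed-PM→Novak, Thu-AM→Diallo, Thu-PM→Diallo, Fri-AM→Diallo.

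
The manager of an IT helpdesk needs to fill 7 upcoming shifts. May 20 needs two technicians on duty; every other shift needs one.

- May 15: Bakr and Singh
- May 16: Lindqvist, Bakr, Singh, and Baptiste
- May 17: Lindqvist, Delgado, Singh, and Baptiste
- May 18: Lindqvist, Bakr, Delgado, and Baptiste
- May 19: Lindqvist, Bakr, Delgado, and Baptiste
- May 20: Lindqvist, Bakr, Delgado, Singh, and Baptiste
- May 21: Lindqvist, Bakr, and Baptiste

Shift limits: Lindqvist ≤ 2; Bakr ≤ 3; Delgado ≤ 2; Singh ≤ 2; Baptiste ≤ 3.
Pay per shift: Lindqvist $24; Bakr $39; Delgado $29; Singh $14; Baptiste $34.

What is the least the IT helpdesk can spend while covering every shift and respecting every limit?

Picking the cheapest available technician for each shift independently would cost $152, but that ignores the shift limits.
An optimal schedule: May 15→Singh, May 16→Singh, May 17→Lindqvist, May 18→Delgado, May 19→Baptiste, May 20→Delgado+Baptiste, May 21→Lindqvist.
Total: 14 + 14 + 24 + 29 + 34 + 29 + 34 + 24 = $202.

$202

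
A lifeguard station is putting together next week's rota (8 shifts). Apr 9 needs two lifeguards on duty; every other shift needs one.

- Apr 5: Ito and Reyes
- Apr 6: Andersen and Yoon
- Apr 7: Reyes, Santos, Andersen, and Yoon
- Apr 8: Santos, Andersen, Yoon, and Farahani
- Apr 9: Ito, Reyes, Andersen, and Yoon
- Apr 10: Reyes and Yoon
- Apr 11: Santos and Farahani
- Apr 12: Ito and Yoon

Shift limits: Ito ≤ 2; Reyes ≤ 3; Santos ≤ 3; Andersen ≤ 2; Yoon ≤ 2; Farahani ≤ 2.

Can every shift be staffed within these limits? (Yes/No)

One valid schedule: Apr 5→Ito, Apr 6→Andersen, Apr 7→Reyes, Apr 8→Santos, Apr 9→Reyes+Andersen, Apr 10→Reyes, Apr 11→Santos, Apr 12→Ito.
Loads: Ito 2/2, Reyes 3/3, Santos 2/3, Andersen 2/2, Yoon 0/2, Farahani 0/2 — all within limits.

Yes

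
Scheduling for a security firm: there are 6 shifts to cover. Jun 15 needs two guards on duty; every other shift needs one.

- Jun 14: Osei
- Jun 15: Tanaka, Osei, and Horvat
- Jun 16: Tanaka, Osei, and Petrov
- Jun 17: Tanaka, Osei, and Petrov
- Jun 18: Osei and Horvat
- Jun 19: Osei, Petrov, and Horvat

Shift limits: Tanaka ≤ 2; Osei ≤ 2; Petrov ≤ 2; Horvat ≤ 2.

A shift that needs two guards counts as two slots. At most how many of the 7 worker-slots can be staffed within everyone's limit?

Total capacity across all guards is 2+2+2+2 = 8, and 7 slots are needed, so at most 7 can be filled.
An assignment achieving 7: Jun 14→Osei, Jun 15→Tanaka+Horvat, Jun 16→Tanaka, Jun 17→Petrov, Jun 18→Osei, Jun 19→Petrov.
Loads: Tanaka 2/2, Osei 2/2, Petrov 2/2, Horvat 1/2.

7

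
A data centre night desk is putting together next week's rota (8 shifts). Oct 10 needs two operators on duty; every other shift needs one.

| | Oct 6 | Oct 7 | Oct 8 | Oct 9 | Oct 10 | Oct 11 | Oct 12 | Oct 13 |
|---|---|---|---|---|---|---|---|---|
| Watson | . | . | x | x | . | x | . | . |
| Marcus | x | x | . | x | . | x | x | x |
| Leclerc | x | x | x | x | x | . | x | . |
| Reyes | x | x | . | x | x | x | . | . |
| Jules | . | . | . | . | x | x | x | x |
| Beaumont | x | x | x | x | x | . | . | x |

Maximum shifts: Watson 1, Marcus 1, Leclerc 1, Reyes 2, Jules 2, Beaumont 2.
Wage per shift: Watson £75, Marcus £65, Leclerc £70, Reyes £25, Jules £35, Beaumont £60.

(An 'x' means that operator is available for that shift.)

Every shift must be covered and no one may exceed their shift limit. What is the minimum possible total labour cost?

Picking the cheapest available operator for each shift independently would cost £290, but that ignores the shift limits.
An optimal schedule: Oct 6→Leclerc, Oct 7→Reyes, Oct 8→Watson, Oct 9→Beaumont, Oct 10→Jules+Beaumont, Oct 11→Reyes, Oct 12→Marcus, Oct 13→Jules.
Total: 70 + 25 + 75 + 60 + 35 + 60 + 25 + 65 + 35 = £450.

£450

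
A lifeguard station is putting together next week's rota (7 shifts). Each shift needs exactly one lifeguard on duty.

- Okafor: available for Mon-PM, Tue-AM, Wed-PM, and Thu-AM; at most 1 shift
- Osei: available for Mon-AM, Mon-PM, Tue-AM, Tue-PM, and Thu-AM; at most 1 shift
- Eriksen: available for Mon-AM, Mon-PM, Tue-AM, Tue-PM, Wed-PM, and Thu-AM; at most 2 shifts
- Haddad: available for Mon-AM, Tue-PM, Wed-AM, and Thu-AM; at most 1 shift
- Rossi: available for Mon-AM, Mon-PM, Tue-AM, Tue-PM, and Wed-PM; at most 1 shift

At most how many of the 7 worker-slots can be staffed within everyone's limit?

Total capacity across all lifeguards is 1+1+2+1+1 = 6, and 7 slots are needed, so at most 6 can be filled.
An assignment achieving 6: Mon-AM→Osei, Mon-PM→Eriksen, Tue-AM→Eriksen, Tue-PM→Rossi, Wed-AM→Haddad, Wed-PM→Okafor.
Loads: Okafor 1/1, Osei 1/1, Eriksen 2/2, Haddad 1/1, Rossi 1/1.

6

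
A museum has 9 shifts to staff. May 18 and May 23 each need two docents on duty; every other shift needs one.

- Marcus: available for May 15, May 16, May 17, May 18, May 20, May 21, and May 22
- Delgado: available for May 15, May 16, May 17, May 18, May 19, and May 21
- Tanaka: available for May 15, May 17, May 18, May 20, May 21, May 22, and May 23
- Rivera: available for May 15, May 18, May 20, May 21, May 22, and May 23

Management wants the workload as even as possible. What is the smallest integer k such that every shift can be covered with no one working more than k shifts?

With 4 docents and 11 worker-slots to fill, someone must work at least ⌈11/4⌉ = 3 shifts, so k ≥ 3.
k = 3 works: May 15→Delgado, May 16→Marcus, May 17→Marcus, May 18→Tanaka+Rivera, May 19→Delgado, May 20→Marcus, May 21→Delgado, May 22→Tanaka, May 23→Tanaka+Rivera.
Loads: Marcus 3, Delgado 3, Tanaka 3, Rivera 2 — all ≤ 3.

3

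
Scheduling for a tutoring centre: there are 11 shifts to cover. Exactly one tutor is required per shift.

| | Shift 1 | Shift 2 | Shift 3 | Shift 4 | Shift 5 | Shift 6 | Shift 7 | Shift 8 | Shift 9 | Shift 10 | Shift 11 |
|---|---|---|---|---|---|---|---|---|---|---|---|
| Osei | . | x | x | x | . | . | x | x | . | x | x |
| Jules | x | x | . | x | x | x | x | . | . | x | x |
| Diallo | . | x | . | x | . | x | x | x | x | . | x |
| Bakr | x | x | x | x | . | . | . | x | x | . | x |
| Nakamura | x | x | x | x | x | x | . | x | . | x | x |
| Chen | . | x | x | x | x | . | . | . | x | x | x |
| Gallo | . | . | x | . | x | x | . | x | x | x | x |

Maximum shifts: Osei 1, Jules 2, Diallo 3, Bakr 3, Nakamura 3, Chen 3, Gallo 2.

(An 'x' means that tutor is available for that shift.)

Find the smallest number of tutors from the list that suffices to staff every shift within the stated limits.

4

11 slots to fill and no one can take more than 3, so at least ⌈11/3⌉ = 4 tutors are needed.
Jules, Diallo, Bakr, and Nakamura alone can cover everything: Shift 1→Bakr, Shift 2→Bakr, Shift 3→Bakr, Shift 4→Nakamura, Shift 5→Jules, Shift 6→Diallo, Shift 7→Jules, Shift 8→Diallo, Shift 9→Diallo, Shift 10→Nakamura, Shift 11→Nakamura.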